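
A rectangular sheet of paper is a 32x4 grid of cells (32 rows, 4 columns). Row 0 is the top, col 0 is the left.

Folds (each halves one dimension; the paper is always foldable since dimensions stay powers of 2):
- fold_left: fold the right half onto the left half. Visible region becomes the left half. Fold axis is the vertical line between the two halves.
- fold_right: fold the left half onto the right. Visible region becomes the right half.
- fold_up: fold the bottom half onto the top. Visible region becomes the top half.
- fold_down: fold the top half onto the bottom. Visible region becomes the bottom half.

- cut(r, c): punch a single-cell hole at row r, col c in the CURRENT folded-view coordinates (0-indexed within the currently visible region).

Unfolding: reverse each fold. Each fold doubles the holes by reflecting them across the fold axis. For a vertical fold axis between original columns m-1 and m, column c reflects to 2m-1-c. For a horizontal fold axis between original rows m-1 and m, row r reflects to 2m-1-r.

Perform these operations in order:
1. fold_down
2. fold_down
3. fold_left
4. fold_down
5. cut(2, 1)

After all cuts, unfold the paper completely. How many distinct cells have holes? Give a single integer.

Answer: 16

Derivation:
Op 1 fold_down: fold axis h@16; visible region now rows[16,32) x cols[0,4) = 16x4
Op 2 fold_down: fold axis h@24; visible region now rows[24,32) x cols[0,4) = 8x4
Op 3 fold_left: fold axis v@2; visible region now rows[24,32) x cols[0,2) = 8x2
Op 4 fold_down: fold axis h@28; visible region now rows[28,32) x cols[0,2) = 4x2
Op 5 cut(2, 1): punch at orig (30,1); cuts so far [(30, 1)]; region rows[28,32) x cols[0,2) = 4x2
Unfold 1 (reflect across h@28): 2 holes -> [(25, 1), (30, 1)]
Unfold 2 (reflect across v@2): 4 holes -> [(25, 1), (25, 2), (30, 1), (30, 2)]
Unfold 3 (reflect across h@24): 8 holes -> [(17, 1), (17, 2), (22, 1), (22, 2), (25, 1), (25, 2), (30, 1), (30, 2)]
Unfold 4 (reflect across h@16): 16 holes -> [(1, 1), (1, 2), (6, 1), (6, 2), (9, 1), (9, 2), (14, 1), (14, 2), (17, 1), (17, 2), (22, 1), (22, 2), (25, 1), (25, 2), (30, 1), (30, 2)]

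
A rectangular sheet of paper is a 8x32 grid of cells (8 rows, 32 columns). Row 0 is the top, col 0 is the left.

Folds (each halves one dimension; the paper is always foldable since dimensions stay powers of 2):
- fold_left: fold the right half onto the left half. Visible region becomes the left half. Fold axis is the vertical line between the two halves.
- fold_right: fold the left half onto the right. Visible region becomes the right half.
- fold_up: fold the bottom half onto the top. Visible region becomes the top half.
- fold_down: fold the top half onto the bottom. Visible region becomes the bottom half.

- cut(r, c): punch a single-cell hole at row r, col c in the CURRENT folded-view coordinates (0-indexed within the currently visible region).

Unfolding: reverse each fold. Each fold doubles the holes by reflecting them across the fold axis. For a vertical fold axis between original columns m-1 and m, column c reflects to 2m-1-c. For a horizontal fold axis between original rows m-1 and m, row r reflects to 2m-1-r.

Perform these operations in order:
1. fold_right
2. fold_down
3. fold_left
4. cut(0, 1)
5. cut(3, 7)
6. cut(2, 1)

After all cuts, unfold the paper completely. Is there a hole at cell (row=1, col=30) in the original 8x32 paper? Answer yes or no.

Op 1 fold_right: fold axis v@16; visible region now rows[0,8) x cols[16,32) = 8x16
Op 2 fold_down: fold axis h@4; visible region now rows[4,8) x cols[16,32) = 4x16
Op 3 fold_left: fold axis v@24; visible region now rows[4,8) x cols[16,24) = 4x8
Op 4 cut(0, 1): punch at orig (4,17); cuts so far [(4, 17)]; region rows[4,8) x cols[16,24) = 4x8
Op 5 cut(3, 7): punch at orig (7,23); cuts so far [(4, 17), (7, 23)]; region rows[4,8) x cols[16,24) = 4x8
Op 6 cut(2, 1): punch at orig (6,17); cuts so far [(4, 17), (6, 17), (7, 23)]; region rows[4,8) x cols[16,24) = 4x8
Unfold 1 (reflect across v@24): 6 holes -> [(4, 17), (4, 30), (6, 17), (6, 30), (7, 23), (7, 24)]
Unfold 2 (reflect across h@4): 12 holes -> [(0, 23), (0, 24), (1, 17), (1, 30), (3, 17), (3, 30), (4, 17), (4, 30), (6, 17), (6, 30), (7, 23), (7, 24)]
Unfold 3 (reflect across v@16): 24 holes -> [(0, 7), (0, 8), (0, 23), (0, 24), (1, 1), (1, 14), (1, 17), (1, 30), (3, 1), (3, 14), (3, 17), (3, 30), (4, 1), (4, 14), (4, 17), (4, 30), (6, 1), (6, 14), (6, 17), (6, 30), (7, 7), (7, 8), (7, 23), (7, 24)]
Holes: [(0, 7), (0, 8), (0, 23), (0, 24), (1, 1), (1, 14), (1, 17), (1, 30), (3, 1), (3, 14), (3, 17), (3, 30), (4, 1), (4, 14), (4, 17), (4, 30), (6, 1), (6, 14), (6, 17), (6, 30), (7, 7), (7, 8), (7, 23), (7, 24)]

Answer: yes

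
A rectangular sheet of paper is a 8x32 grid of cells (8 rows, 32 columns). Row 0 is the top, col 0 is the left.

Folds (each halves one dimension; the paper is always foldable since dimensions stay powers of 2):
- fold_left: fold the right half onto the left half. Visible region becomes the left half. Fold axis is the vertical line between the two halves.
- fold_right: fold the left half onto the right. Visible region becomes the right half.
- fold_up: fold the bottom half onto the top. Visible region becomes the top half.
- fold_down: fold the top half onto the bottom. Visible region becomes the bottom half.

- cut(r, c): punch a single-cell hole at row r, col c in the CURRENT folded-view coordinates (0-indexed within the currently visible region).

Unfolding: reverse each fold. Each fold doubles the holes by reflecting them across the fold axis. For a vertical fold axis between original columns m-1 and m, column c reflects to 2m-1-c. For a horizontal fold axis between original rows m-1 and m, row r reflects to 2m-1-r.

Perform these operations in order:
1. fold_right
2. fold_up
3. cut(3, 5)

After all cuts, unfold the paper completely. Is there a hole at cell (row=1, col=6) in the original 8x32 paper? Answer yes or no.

Op 1 fold_right: fold axis v@16; visible region now rows[0,8) x cols[16,32) = 8x16
Op 2 fold_up: fold axis h@4; visible region now rows[0,4) x cols[16,32) = 4x16
Op 3 cut(3, 5): punch at orig (3,21); cuts so far [(3, 21)]; region rows[0,4) x cols[16,32) = 4x16
Unfold 1 (reflect across h@4): 2 holes -> [(3, 21), (4, 21)]
Unfold 2 (reflect across v@16): 4 holes -> [(3, 10), (3, 21), (4, 10), (4, 21)]
Holes: [(3, 10), (3, 21), (4, 10), (4, 21)]

Answer: no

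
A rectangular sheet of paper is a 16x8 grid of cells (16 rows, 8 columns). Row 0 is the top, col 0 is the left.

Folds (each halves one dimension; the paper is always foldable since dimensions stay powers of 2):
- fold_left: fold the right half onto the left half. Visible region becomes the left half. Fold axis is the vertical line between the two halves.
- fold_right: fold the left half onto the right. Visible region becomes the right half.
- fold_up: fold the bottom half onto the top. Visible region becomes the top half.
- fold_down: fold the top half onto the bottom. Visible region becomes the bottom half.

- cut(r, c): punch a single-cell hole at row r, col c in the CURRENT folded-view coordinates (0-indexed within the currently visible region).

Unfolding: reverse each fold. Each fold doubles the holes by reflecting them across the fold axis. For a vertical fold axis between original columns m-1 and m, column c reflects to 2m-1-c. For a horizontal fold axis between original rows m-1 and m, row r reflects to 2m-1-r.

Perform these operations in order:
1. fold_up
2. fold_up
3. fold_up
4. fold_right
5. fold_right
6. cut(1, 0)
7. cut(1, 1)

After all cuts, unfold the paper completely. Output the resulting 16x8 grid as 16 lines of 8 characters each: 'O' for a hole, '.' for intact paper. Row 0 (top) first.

Answer: ........
OOOOOOOO
OOOOOOOO
........
........
OOOOOOOO
OOOOOOOO
........
........
OOOOOOOO
OOOOOOOO
........
........
OOOOOOOO
OOOOOOOO
........

Derivation:
Op 1 fold_up: fold axis h@8; visible region now rows[0,8) x cols[0,8) = 8x8
Op 2 fold_up: fold axis h@4; visible region now rows[0,4) x cols[0,8) = 4x8
Op 3 fold_up: fold axis h@2; visible region now rows[0,2) x cols[0,8) = 2x8
Op 4 fold_right: fold axis v@4; visible region now rows[0,2) x cols[4,8) = 2x4
Op 5 fold_right: fold axis v@6; visible region now rows[0,2) x cols[6,8) = 2x2
Op 6 cut(1, 0): punch at orig (1,6); cuts so far [(1, 6)]; region rows[0,2) x cols[6,8) = 2x2
Op 7 cut(1, 1): punch at orig (1,7); cuts so far [(1, 6), (1, 7)]; region rows[0,2) x cols[6,8) = 2x2
Unfold 1 (reflect across v@6): 4 holes -> [(1, 4), (1, 5), (1, 6), (1, 7)]
Unfold 2 (reflect across v@4): 8 holes -> [(1, 0), (1, 1), (1, 2), (1, 3), (1, 4), (1, 5), (1, 6), (1, 7)]
Unfold 3 (reflect across h@2): 16 holes -> [(1, 0), (1, 1), (1, 2), (1, 3), (1, 4), (1, 5), (1, 6), (1, 7), (2, 0), (2, 1), (2, 2), (2, 3), (2, 4), (2, 5), (2, 6), (2, 7)]
Unfold 4 (reflect across h@4): 32 holes -> [(1, 0), (1, 1), (1, 2), (1, 3), (1, 4), (1, 5), (1, 6), (1, 7), (2, 0), (2, 1), (2, 2), (2, 3), (2, 4), (2, 5), (2, 6), (2, 7), (5, 0), (5, 1), (5, 2), (5, 3), (5, 4), (5, 5), (5, 6), (5, 7), (6, 0), (6, 1), (6, 2), (6, 3), (6, 4), (6, 5), (6, 6), (6, 7)]
Unfold 5 (reflect across h@8): 64 holes -> [(1, 0), (1, 1), (1, 2), (1, 3), (1, 4), (1, 5), (1, 6), (1, 7), (2, 0), (2, 1), (2, 2), (2, 3), (2, 4), (2, 5), (2, 6), (2, 7), (5, 0), (5, 1), (5, 2), (5, 3), (5, 4), (5, 5), (5, 6), (5, 7), (6, 0), (6, 1), (6, 2), (6, 3), (6, 4), (6, 5), (6, 6), (6, 7), (9, 0), (9, 1), (9, 2), (9, 3), (9, 4), (9, 5), (9, 6), (9, 7), (10, 0), (10, 1), (10, 2), (10, 3), (10, 4), (10, 5), (10, 6), (10, 7), (13, 0), (13, 1), (13, 2), (13, 3), (13, 4), (13, 5), (13, 6), (13, 7), (14, 0), (14, 1), (14, 2), (14, 3), (14, 4), (14, 5), (14, 6), (14, 7)]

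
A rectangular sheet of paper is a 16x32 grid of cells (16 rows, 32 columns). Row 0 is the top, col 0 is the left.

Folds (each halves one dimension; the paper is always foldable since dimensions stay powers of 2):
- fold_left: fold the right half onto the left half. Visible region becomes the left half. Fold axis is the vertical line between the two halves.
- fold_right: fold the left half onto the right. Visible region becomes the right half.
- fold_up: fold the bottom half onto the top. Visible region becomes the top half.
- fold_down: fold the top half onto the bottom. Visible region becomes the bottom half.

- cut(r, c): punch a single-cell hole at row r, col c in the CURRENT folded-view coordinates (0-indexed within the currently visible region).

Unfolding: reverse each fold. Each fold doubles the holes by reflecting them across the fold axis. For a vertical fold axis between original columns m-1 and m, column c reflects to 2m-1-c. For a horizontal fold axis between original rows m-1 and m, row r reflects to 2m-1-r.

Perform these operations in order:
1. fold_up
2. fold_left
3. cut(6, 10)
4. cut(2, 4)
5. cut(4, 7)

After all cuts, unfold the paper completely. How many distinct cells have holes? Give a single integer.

Answer: 12

Derivation:
Op 1 fold_up: fold axis h@8; visible region now rows[0,8) x cols[0,32) = 8x32
Op 2 fold_left: fold axis v@16; visible region now rows[0,8) x cols[0,16) = 8x16
Op 3 cut(6, 10): punch at orig (6,10); cuts so far [(6, 10)]; region rows[0,8) x cols[0,16) = 8x16
Op 4 cut(2, 4): punch at orig (2,4); cuts so far [(2, 4), (6, 10)]; region rows[0,8) x cols[0,16) = 8x16
Op 5 cut(4, 7): punch at orig (4,7); cuts so far [(2, 4), (4, 7), (6, 10)]; region rows[0,8) x cols[0,16) = 8x16
Unfold 1 (reflect across v@16): 6 holes -> [(2, 4), (2, 27), (4, 7), (4, 24), (6, 10), (6, 21)]
Unfold 2 (reflect across h@8): 12 holes -> [(2, 4), (2, 27), (4, 7), (4, 24), (6, 10), (6, 21), (9, 10), (9, 21), (11, 7), (11, 24), (13, 4), (13, 27)]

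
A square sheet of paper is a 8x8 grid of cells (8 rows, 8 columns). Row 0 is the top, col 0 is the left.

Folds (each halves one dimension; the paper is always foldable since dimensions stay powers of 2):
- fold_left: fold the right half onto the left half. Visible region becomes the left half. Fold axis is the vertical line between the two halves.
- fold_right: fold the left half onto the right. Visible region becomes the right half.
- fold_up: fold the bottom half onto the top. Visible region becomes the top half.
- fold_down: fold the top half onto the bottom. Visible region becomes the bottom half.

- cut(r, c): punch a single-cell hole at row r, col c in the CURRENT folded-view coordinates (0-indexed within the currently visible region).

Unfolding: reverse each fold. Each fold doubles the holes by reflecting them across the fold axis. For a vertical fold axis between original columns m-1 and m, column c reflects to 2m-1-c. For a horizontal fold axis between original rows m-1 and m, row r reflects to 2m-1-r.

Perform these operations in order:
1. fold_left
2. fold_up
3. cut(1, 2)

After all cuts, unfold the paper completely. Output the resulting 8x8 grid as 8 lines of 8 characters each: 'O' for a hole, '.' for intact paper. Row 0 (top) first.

Op 1 fold_left: fold axis v@4; visible region now rows[0,8) x cols[0,4) = 8x4
Op 2 fold_up: fold axis h@4; visible region now rows[0,4) x cols[0,4) = 4x4
Op 3 cut(1, 2): punch at orig (1,2); cuts so far [(1, 2)]; region rows[0,4) x cols[0,4) = 4x4
Unfold 1 (reflect across h@4): 2 holes -> [(1, 2), (6, 2)]
Unfold 2 (reflect across v@4): 4 holes -> [(1, 2), (1, 5), (6, 2), (6, 5)]

Answer: ........
..O..O..
........
........
........
........
..O..O..
........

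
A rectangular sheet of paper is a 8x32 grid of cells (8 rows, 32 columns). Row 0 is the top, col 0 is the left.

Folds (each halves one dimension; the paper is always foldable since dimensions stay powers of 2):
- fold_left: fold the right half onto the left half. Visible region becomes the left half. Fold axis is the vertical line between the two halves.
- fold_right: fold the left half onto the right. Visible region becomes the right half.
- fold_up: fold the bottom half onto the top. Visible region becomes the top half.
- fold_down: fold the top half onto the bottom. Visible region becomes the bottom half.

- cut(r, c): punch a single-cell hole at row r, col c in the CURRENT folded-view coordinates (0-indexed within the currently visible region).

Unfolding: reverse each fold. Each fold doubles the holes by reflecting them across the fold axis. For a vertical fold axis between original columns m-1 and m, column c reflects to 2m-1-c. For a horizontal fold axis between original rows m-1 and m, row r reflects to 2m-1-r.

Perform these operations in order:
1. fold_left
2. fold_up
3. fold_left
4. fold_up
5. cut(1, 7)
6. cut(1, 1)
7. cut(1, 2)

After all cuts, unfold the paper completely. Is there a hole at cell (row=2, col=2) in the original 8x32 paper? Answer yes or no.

Answer: yes

Derivation:
Op 1 fold_left: fold axis v@16; visible region now rows[0,8) x cols[0,16) = 8x16
Op 2 fold_up: fold axis h@4; visible region now rows[0,4) x cols[0,16) = 4x16
Op 3 fold_left: fold axis v@8; visible region now rows[0,4) x cols[0,8) = 4x8
Op 4 fold_up: fold axis h@2; visible region now rows[0,2) x cols[0,8) = 2x8
Op 5 cut(1, 7): punch at orig (1,7); cuts so far [(1, 7)]; region rows[0,2) x cols[0,8) = 2x8
Op 6 cut(1, 1): punch at orig (1,1); cuts so far [(1, 1), (1, 7)]; region rows[0,2) x cols[0,8) = 2x8
Op 7 cut(1, 2): punch at orig (1,2); cuts so far [(1, 1), (1, 2), (1, 7)]; region rows[0,2) x cols[0,8) = 2x8
Unfold 1 (reflect across h@2): 6 holes -> [(1, 1), (1, 2), (1, 7), (2, 1), (2, 2), (2, 7)]
Unfold 2 (reflect across v@8): 12 holes -> [(1, 1), (1, 2), (1, 7), (1, 8), (1, 13), (1, 14), (2, 1), (2, 2), (2, 7), (2, 8), (2, 13), (2, 14)]
Unfold 3 (reflect across h@4): 24 holes -> [(1, 1), (1, 2), (1, 7), (1, 8), (1, 13), (1, 14), (2, 1), (2, 2), (2, 7), (2, 8), (2, 13), (2, 14), (5, 1), (5, 2), (5, 7), (5, 8), (5, 13), (5, 14), (6, 1), (6, 2), (6, 7), (6, 8), (6, 13), (6, 14)]
Unfold 4 (reflect across v@16): 48 holes -> [(1, 1), (1, 2), (1, 7), (1, 8), (1, 13), (1, 14), (1, 17), (1, 18), (1, 23), (1, 24), (1, 29), (1, 30), (2, 1), (2, 2), (2, 7), (2, 8), (2, 13), (2, 14), (2, 17), (2, 18), (2, 23), (2, 24), (2, 29), (2, 30), (5, 1), (5, 2), (5, 7), (5, 8), (5, 13), (5, 14), (5, 17), (5, 18), (5, 23), (5, 24), (5, 29), (5, 30), (6, 1), (6, 2), (6, 7), (6, 8), (6, 13), (6, 14), (6, 17), (6, 18), (6, 23), (6, 24), (6, 29), (6, 30)]
Holes: [(1, 1), (1, 2), (1, 7), (1, 8), (1, 13), (1, 14), (1, 17), (1, 18), (1, 23), (1, 24), (1, 29), (1, 30), (2, 1), (2, 2), (2, 7), (2, 8), (2, 13), (2, 14), (2, 17), (2, 18), (2, 23), (2, 24), (2, 29), (2, 30), (5, 1), (5, 2), (5, 7), (5, 8), (5, 13), (5, 14), (5, 17), (5, 18), (5, 23), (5, 24), (5, 29), (5, 30), (6, 1), (6, 2), (6, 7), (6, 8), (6, 13), (6, 14), (6, 17), (6, 18), (6, 23), (6, 24), (6, 29), (6, 30)]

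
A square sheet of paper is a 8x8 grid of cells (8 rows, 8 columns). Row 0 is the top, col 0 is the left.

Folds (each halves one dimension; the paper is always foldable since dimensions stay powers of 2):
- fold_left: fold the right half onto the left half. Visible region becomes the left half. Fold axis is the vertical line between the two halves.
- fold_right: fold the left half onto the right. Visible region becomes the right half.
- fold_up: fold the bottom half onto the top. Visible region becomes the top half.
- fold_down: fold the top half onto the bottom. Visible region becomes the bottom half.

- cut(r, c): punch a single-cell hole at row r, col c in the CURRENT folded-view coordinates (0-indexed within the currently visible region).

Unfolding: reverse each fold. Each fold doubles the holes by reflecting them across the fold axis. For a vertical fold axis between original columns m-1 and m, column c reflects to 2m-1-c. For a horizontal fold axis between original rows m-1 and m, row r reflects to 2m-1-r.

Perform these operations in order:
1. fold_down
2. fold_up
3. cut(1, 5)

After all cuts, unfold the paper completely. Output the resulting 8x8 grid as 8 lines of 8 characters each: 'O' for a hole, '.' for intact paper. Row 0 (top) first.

Answer: ........
.....O..
.....O..
........
........
.....O..
.....O..
........

Derivation:
Op 1 fold_down: fold axis h@4; visible region now rows[4,8) x cols[0,8) = 4x8
Op 2 fold_up: fold axis h@6; visible region now rows[4,6) x cols[0,8) = 2x8
Op 3 cut(1, 5): punch at orig (5,5); cuts so far [(5, 5)]; region rows[4,6) x cols[0,8) = 2x8
Unfold 1 (reflect across h@6): 2 holes -> [(5, 5), (6, 5)]
Unfold 2 (reflect across h@4): 4 holes -> [(1, 5), (2, 5), (5, 5), (6, 5)]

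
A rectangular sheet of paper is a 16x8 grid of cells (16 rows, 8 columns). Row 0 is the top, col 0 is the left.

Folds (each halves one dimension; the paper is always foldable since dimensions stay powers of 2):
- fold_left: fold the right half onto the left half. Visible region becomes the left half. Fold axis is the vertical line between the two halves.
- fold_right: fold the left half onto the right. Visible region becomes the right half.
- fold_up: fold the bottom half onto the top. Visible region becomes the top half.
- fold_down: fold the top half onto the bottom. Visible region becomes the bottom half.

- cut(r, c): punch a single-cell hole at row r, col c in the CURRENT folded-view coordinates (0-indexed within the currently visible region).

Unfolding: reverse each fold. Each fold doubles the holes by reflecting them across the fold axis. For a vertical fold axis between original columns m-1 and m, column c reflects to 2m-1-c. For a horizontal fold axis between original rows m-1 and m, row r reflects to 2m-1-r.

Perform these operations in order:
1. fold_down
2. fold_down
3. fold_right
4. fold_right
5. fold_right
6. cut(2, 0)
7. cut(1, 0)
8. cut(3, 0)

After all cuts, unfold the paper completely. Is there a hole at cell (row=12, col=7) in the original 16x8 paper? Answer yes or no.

Op 1 fold_down: fold axis h@8; visible region now rows[8,16) x cols[0,8) = 8x8
Op 2 fold_down: fold axis h@12; visible region now rows[12,16) x cols[0,8) = 4x8
Op 3 fold_right: fold axis v@4; visible region now rows[12,16) x cols[4,8) = 4x4
Op 4 fold_right: fold axis v@6; visible region now rows[12,16) x cols[6,8) = 4x2
Op 5 fold_right: fold axis v@7; visible region now rows[12,16) x cols[7,8) = 4x1
Op 6 cut(2, 0): punch at orig (14,7); cuts so far [(14, 7)]; region rows[12,16) x cols[7,8) = 4x1
Op 7 cut(1, 0): punch at orig (13,7); cuts so far [(13, 7), (14, 7)]; region rows[12,16) x cols[7,8) = 4x1
Op 8 cut(3, 0): punch at orig (15,7); cuts so far [(13, 7), (14, 7), (15, 7)]; region rows[12,16) x cols[7,8) = 4x1
Unfold 1 (reflect across v@7): 6 holes -> [(13, 6), (13, 7), (14, 6), (14, 7), (15, 6), (15, 7)]
Unfold 2 (reflect across v@6): 12 holes -> [(13, 4), (13, 5), (13, 6), (13, 7), (14, 4), (14, 5), (14, 6), (14, 7), (15, 4), (15, 5), (15, 6), (15, 7)]
Unfold 3 (reflect across v@4): 24 holes -> [(13, 0), (13, 1), (13, 2), (13, 3), (13, 4), (13, 5), (13, 6), (13, 7), (14, 0), (14, 1), (14, 2), (14, 3), (14, 4), (14, 5), (14, 6), (14, 7), (15, 0), (15, 1), (15, 2), (15, 3), (15, 4), (15, 5), (15, 6), (15, 7)]
Unfold 4 (reflect across h@12): 48 holes -> [(8, 0), (8, 1), (8, 2), (8, 3), (8, 4), (8, 5), (8, 6), (8, 7), (9, 0), (9, 1), (9, 2), (9, 3), (9, 4), (9, 5), (9, 6), (9, 7), (10, 0), (10, 1), (10, 2), (10, 3), (10, 4), (10, 5), (10, 6), (10, 7), (13, 0), (13, 1), (13, 2), (13, 3), (13, 4), (13, 5), (13, 6), (13, 7), (14, 0), (14, 1), (14, 2), (14, 3), (14, 4), (14, 5), (14, 6), (14, 7), (15, 0), (15, 1), (15, 2), (15, 3), (15, 4), (15, 5), (15, 6), (15, 7)]
Unfold 5 (reflect across h@8): 96 holes -> [(0, 0), (0, 1), (0, 2), (0, 3), (0, 4), (0, 5), (0, 6), (0, 7), (1, 0), (1, 1), (1, 2), (1, 3), (1, 4), (1, 5), (1, 6), (1, 7), (2, 0), (2, 1), (2, 2), (2, 3), (2, 4), (2, 5), (2, 6), (2, 7), (5, 0), (5, 1), (5, 2), (5, 3), (5, 4), (5, 5), (5, 6), (5, 7), (6, 0), (6, 1), (6, 2), (6, 3), (6, 4), (6, 5), (6, 6), (6, 7), (7, 0), (7, 1), (7, 2), (7, 3), (7, 4), (7, 5), (7, 6), (7, 7), (8, 0), (8, 1), (8, 2), (8, 3), (8, 4), (8, 5), (8, 6), (8, 7), (9, 0), (9, 1), (9, 2), (9, 3), (9, 4), (9, 5), (9, 6), (9, 7), (10, 0), (10, 1), (10, 2), (10, 3), (10, 4), (10, 5), (10, 6), (10, 7), (13, 0), (13, 1), (13, 2), (13, 3), (13, 4), (13, 5), (13, 6), (13, 7), (14, 0), (14, 1), (14, 2), (14, 3), (14, 4), (14, 5), (14, 6), (14, 7), (15, 0), (15, 1), (15, 2), (15, 3), (15, 4), (15, 5), (15, 6), (15, 7)]
Holes: [(0, 0), (0, 1), (0, 2), (0, 3), (0, 4), (0, 5), (0, 6), (0, 7), (1, 0), (1, 1), (1, 2), (1, 3), (1, 4), (1, 5), (1, 6), (1, 7), (2, 0), (2, 1), (2, 2), (2, 3), (2, 4), (2, 5), (2, 6), (2, 7), (5, 0), (5, 1), (5, 2), (5, 3), (5, 4), (5, 5), (5, 6), (5, 7), (6, 0), (6, 1), (6, 2), (6, 3), (6, 4), (6, 5), (6, 6), (6, 7), (7, 0), (7, 1), (7, 2), (7, 3), (7, 4), (7, 5), (7, 6), (7, 7), (8, 0), (8, 1), (8, 2), (8, 3), (8, 4), (8, 5), (8, 6), (8, 7), (9, 0), (9, 1), (9, 2), (9, 3), (9, 4), (9, 5), (9, 6), (9, 7), (10, 0), (10, 1), (10, 2), (10, 3), (10, 4), (10, 5), (10, 6), (10, 7), (13, 0), (13, 1), (13, 2), (13, 3), (13, 4), (13, 5), (13, 6), (13, 7), (14, 0), (14, 1), (14, 2), (14, 3), (14, 4), (14, 5), (14, 6), (14, 7), (15, 0), (15, 1), (15, 2), (15, 3), (15, 4), (15, 5), (15, 6), (15, 7)]

Answer: no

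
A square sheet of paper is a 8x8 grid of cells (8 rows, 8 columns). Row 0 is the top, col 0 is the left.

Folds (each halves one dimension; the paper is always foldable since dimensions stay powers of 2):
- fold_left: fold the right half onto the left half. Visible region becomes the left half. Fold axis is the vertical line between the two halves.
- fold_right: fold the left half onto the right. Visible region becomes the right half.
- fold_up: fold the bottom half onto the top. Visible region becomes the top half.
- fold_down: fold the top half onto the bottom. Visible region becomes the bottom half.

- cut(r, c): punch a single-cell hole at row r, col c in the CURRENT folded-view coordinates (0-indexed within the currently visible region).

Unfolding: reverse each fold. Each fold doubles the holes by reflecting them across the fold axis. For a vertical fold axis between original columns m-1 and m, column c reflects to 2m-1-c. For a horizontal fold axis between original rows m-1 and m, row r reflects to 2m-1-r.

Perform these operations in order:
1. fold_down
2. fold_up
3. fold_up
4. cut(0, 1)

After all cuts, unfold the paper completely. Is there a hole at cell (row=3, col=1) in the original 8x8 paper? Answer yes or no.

Op 1 fold_down: fold axis h@4; visible region now rows[4,8) x cols[0,8) = 4x8
Op 2 fold_up: fold axis h@6; visible region now rows[4,6) x cols[0,8) = 2x8
Op 3 fold_up: fold axis h@5; visible region now rows[4,5) x cols[0,8) = 1x8
Op 4 cut(0, 1): punch at orig (4,1); cuts so far [(4, 1)]; region rows[4,5) x cols[0,8) = 1x8
Unfold 1 (reflect across h@5): 2 holes -> [(4, 1), (5, 1)]
Unfold 2 (reflect across h@6): 4 holes -> [(4, 1), (5, 1), (6, 1), (7, 1)]
Unfold 3 (reflect across h@4): 8 holes -> [(0, 1), (1, 1), (2, 1), (3, 1), (4, 1), (5, 1), (6, 1), (7, 1)]
Holes: [(0, 1), (1, 1), (2, 1), (3, 1), (4, 1), (5, 1), (6, 1), (7, 1)]

Answer: yes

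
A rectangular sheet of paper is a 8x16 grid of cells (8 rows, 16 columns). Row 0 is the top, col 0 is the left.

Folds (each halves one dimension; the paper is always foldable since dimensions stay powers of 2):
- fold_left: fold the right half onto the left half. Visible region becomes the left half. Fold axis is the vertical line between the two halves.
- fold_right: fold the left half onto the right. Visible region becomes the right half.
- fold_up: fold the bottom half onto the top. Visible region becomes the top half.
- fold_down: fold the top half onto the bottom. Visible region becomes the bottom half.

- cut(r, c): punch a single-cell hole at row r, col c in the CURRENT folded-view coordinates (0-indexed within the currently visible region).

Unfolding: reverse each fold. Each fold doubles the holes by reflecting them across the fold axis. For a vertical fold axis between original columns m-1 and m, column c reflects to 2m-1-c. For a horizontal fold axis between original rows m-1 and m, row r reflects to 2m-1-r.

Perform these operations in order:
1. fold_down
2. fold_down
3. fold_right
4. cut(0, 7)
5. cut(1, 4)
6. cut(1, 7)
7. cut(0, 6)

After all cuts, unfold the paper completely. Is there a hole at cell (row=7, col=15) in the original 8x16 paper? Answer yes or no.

Op 1 fold_down: fold axis h@4; visible region now rows[4,8) x cols[0,16) = 4x16
Op 2 fold_down: fold axis h@6; visible region now rows[6,8) x cols[0,16) = 2x16
Op 3 fold_right: fold axis v@8; visible region now rows[6,8) x cols[8,16) = 2x8
Op 4 cut(0, 7): punch at orig (6,15); cuts so far [(6, 15)]; region rows[6,8) x cols[8,16) = 2x8
Op 5 cut(1, 4): punch at orig (7,12); cuts so far [(6, 15), (7, 12)]; region rows[6,8) x cols[8,16) = 2x8
Op 6 cut(1, 7): punch at orig (7,15); cuts so far [(6, 15), (7, 12), (7, 15)]; region rows[6,8) x cols[8,16) = 2x8
Op 7 cut(0, 6): punch at orig (6,14); cuts so far [(6, 14), (6, 15), (7, 12), (7, 15)]; region rows[6,8) x cols[8,16) = 2x8
Unfold 1 (reflect across v@8): 8 holes -> [(6, 0), (6, 1), (6, 14), (6, 15), (7, 0), (7, 3), (7, 12), (7, 15)]
Unfold 2 (reflect across h@6): 16 holes -> [(4, 0), (4, 3), (4, 12), (4, 15), (5, 0), (5, 1), (5, 14), (5, 15), (6, 0), (6, 1), (6, 14), (6, 15), (7, 0), (7, 3), (7, 12), (7, 15)]
Unfold 3 (reflect across h@4): 32 holes -> [(0, 0), (0, 3), (0, 12), (0, 15), (1, 0), (1, 1), (1, 14), (1, 15), (2, 0), (2, 1), (2, 14), (2, 15), (3, 0), (3, 3), (3, 12), (3, 15), (4, 0), (4, 3), (4, 12), (4, 15), (5, 0), (5, 1), (5, 14), (5, 15), (6, 0), (6, 1), (6, 14), (6, 15), (7, 0), (7, 3), (7, 12), (7, 15)]
Holes: [(0, 0), (0, 3), (0, 12), (0, 15), (1, 0), (1, 1), (1, 14), (1, 15), (2, 0), (2, 1), (2, 14), (2, 15), (3, 0), (3, 3), (3, 12), (3, 15), (4, 0), (4, 3), (4, 12), (4, 15), (5, 0), (5, 1), (5, 14), (5, 15), (6, 0), (6, 1), (6, 14), (6, 15), (7, 0), (7, 3), (7, 12), (7, 15)]

Answer: yes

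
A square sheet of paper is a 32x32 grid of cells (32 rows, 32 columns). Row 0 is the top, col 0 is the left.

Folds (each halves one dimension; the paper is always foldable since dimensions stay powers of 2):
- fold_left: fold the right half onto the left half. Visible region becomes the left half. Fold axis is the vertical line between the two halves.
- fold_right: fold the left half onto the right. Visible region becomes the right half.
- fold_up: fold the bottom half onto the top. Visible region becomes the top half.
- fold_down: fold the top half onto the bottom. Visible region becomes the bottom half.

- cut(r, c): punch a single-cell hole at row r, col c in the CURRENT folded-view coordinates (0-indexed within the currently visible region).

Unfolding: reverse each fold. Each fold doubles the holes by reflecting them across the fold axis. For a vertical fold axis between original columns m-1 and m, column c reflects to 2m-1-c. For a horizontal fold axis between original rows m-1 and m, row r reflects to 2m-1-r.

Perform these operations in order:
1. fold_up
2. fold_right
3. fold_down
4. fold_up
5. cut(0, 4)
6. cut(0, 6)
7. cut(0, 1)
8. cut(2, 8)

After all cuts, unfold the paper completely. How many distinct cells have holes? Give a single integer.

Answer: 64

Derivation:
Op 1 fold_up: fold axis h@16; visible region now rows[0,16) x cols[0,32) = 16x32
Op 2 fold_right: fold axis v@16; visible region now rows[0,16) x cols[16,32) = 16x16
Op 3 fold_down: fold axis h@8; visible region now rows[8,16) x cols[16,32) = 8x16
Op 4 fold_up: fold axis h@12; visible region now rows[8,12) x cols[16,32) = 4x16
Op 5 cut(0, 4): punch at orig (8,20); cuts so far [(8, 20)]; region rows[8,12) x cols[16,32) = 4x16
Op 6 cut(0, 6): punch at orig (8,22); cuts so far [(8, 20), (8, 22)]; region rows[8,12) x cols[16,32) = 4x16
Op 7 cut(0, 1): punch at orig (8,17); cuts so far [(8, 17), (8, 20), (8, 22)]; region rows[8,12) x cols[16,32) = 4x16
Op 8 cut(2, 8): punch at orig (10,24); cuts so far [(8, 17), (8, 20), (8, 22), (10, 24)]; region rows[8,12) x cols[16,32) = 4x16
Unfold 1 (reflect across h@12): 8 holes -> [(8, 17), (8, 20), (8, 22), (10, 24), (13, 24), (15, 17), (15, 20), (15, 22)]
Unfold 2 (reflect across h@8): 16 holes -> [(0, 17), (0, 20), (0, 22), (2, 24), (5, 24), (7, 17), (7, 20), (7, 22), (8, 17), (8, 20), (8, 22), (10, 24), (13, 24), (15, 17), (15, 20), (15, 22)]
Unfold 3 (reflect across v@16): 32 holes -> [(0, 9), (0, 11), (0, 14), (0, 17), (0, 20), (0, 22), (2, 7), (2, 24), (5, 7), (5, 24), (7, 9), (7, 11), (7, 14), (7, 17), (7, 20), (7, 22), (8, 9), (8, 11), (8, 14), (8, 17), (8, 20), (8, 22), (10, 7), (10, 24), (13, 7), (13, 24), (15, 9), (15, 11), (15, 14), (15, 17), (15, 20), (15, 22)]
Unfold 4 (reflect across h@16): 64 holes -> [(0, 9), (0, 11), (0, 14), (0, 17), (0, 20), (0, 22), (2, 7), (2, 24), (5, 7), (5, 24), (7, 9), (7, 11), (7, 14), (7, 17), (7, 20), (7, 22), (8, 9), (8, 11), (8, 14), (8, 17), (8, 20), (8, 22), (10, 7), (10, 24), (13, 7), (13, 24), (15, 9), (15, 11), (15, 14), (15, 17), (15, 20), (15, 22), (16, 9), (16, 11), (16, 14), (16, 17), (16, 20), (16, 22), (18, 7), (18, 24), (21, 7), (21, 24), (23, 9), (23, 11), (23, 14), (23, 17), (23, 20), (23, 22), (24, 9), (24, 11), (24, 14), (24, 17), (24, 20), (24, 22), (26, 7), (26, 24), (29, 7), (29, 24), (31, 9), (31, 11), (31, 14), (31, 17), (31, 20), (31, 22)]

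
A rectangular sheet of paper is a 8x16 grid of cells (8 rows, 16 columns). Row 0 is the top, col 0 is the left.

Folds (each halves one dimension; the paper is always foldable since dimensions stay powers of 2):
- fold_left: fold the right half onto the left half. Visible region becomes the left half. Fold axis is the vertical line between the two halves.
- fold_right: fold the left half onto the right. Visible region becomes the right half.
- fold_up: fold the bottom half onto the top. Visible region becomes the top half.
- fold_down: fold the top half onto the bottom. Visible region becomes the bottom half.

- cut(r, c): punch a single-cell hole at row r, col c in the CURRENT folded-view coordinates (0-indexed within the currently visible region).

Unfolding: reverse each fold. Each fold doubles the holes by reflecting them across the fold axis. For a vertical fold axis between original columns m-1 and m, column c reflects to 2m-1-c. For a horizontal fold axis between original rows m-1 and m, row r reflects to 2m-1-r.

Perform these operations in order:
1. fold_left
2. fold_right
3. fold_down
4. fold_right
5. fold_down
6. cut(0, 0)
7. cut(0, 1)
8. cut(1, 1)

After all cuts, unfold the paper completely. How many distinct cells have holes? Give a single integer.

Answer: 96

Derivation:
Op 1 fold_left: fold axis v@8; visible region now rows[0,8) x cols[0,8) = 8x8
Op 2 fold_right: fold axis v@4; visible region now rows[0,8) x cols[4,8) = 8x4
Op 3 fold_down: fold axis h@4; visible region now rows[4,8) x cols[4,8) = 4x4
Op 4 fold_right: fold axis v@6; visible region now rows[4,8) x cols[6,8) = 4x2
Op 5 fold_down: fold axis h@6; visible region now rows[6,8) x cols[6,8) = 2x2
Op 6 cut(0, 0): punch at orig (6,6); cuts so far [(6, 6)]; region rows[6,8) x cols[6,8) = 2x2
Op 7 cut(0, 1): punch at orig (6,7); cuts so far [(6, 6), (6, 7)]; region rows[6,8) x cols[6,8) = 2x2
Op 8 cut(1, 1): punch at orig (7,7); cuts so far [(6, 6), (6, 7), (7, 7)]; region rows[6,8) x cols[6,8) = 2x2
Unfold 1 (reflect across h@6): 6 holes -> [(4, 7), (5, 6), (5, 7), (6, 6), (6, 7), (7, 7)]
Unfold 2 (reflect across v@6): 12 holes -> [(4, 4), (4, 7), (5, 4), (5, 5), (5, 6), (5, 7), (6, 4), (6, 5), (6, 6), (6, 7), (7, 4), (7, 7)]
Unfold 3 (reflect across h@4): 24 holes -> [(0, 4), (0, 7), (1, 4), (1, 5), (1, 6), (1, 7), (2, 4), (2, 5), (2, 6), (2, 7), (3, 4), (3, 7), (4, 4), (4, 7), (5, 4), (5, 5), (5, 6), (5, 7), (6, 4), (6, 5), (6, 6), (6, 7), (7, 4), (7, 7)]
Unfold 4 (reflect across v@4): 48 holes -> [(0, 0), (0, 3), (0, 4), (0, 7), (1, 0), (1, 1), (1, 2), (1, 3), (1, 4), (1, 5), (1, 6), (1, 7), (2, 0), (2, 1), (2, 2), (2, 3), (2, 4), (2, 5), (2, 6), (2, 7), (3, 0), (3, 3), (3, 4), (3, 7), (4, 0), (4, 3), (4, 4), (4, 7), (5, 0), (5, 1), (5, 2), (5, 3), (5, 4), (5, 5), (5, 6), (5, 7), (6, 0), (6, 1), (6, 2), (6, 3), (6, 4), (6, 5), (6, 6), (6, 7), (7, 0), (7, 3), (7, 4), (7, 7)]
Unfold 5 (reflect across v@8): 96 holes -> [(0, 0), (0, 3), (0, 4), (0, 7), (0, 8), (0, 11), (0, 12), (0, 15), (1, 0), (1, 1), (1, 2), (1, 3), (1, 4), (1, 5), (1, 6), (1, 7), (1, 8), (1, 9), (1, 10), (1, 11), (1, 12), (1, 13), (1, 14), (1, 15), (2, 0), (2, 1), (2, 2), (2, 3), (2, 4), (2, 5), (2, 6), (2, 7), (2, 8), (2, 9), (2, 10), (2, 11), (2, 12), (2, 13), (2, 14), (2, 15), (3, 0), (3, 3), (3, 4), (3, 7), (3, 8), (3, 11), (3, 12), (3, 15), (4, 0), (4, 3), (4, 4), (4, 7), (4, 8), (4, 11), (4, 12), (4, 15), (5, 0), (5, 1), (5, 2), (5, 3), (5, 4), (5, 5), (5, 6), (5, 7), (5, 8), (5, 9), (5, 10), (5, 11), (5, 12), (5, 13), (5, 14), (5, 15), (6, 0), (6, 1), (6, 2), (6, 3), (6, 4), (6, 5), (6, 6), (6, 7), (6, 8), (6, 9), (6, 10), (6, 11), (6, 12), (6, 13), (6, 14), (6, 15), (7, 0), (7, 3), (7, 4), (7, 7), (7, 8), (7, 11), (7, 12), (7, 15)]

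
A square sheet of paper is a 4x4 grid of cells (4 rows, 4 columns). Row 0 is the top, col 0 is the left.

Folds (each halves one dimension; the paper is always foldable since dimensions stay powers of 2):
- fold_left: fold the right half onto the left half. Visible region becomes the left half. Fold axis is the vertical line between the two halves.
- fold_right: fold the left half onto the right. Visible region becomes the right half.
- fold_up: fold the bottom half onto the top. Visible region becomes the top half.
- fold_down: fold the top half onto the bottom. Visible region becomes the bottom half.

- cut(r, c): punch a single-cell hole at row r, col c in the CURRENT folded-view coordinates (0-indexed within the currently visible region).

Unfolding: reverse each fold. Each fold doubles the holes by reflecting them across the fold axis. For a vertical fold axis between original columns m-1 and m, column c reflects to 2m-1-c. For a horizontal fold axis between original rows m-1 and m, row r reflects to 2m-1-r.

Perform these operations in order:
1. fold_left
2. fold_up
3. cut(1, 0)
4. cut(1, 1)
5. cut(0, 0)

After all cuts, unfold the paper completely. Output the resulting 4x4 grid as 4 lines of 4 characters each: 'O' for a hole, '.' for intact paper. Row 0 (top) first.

Op 1 fold_left: fold axis v@2; visible region now rows[0,4) x cols[0,2) = 4x2
Op 2 fold_up: fold axis h@2; visible region now rows[0,2) x cols[0,2) = 2x2
Op 3 cut(1, 0): punch at orig (1,0); cuts so far [(1, 0)]; region rows[0,2) x cols[0,2) = 2x2
Op 4 cut(1, 1): punch at orig (1,1); cuts so far [(1, 0), (1, 1)]; region rows[0,2) x cols[0,2) = 2x2
Op 5 cut(0, 0): punch at orig (0,0); cuts so far [(0, 0), (1, 0), (1, 1)]; region rows[0,2) x cols[0,2) = 2x2
Unfold 1 (reflect across h@2): 6 holes -> [(0, 0), (1, 0), (1, 1), (2, 0), (2, 1), (3, 0)]
Unfold 2 (reflect across v@2): 12 holes -> [(0, 0), (0, 3), (1, 0), (1, 1), (1, 2), (1, 3), (2, 0), (2, 1), (2, 2), (2, 3), (3, 0), (3, 3)]

Answer: O..O
OOOO
OOOO
O..O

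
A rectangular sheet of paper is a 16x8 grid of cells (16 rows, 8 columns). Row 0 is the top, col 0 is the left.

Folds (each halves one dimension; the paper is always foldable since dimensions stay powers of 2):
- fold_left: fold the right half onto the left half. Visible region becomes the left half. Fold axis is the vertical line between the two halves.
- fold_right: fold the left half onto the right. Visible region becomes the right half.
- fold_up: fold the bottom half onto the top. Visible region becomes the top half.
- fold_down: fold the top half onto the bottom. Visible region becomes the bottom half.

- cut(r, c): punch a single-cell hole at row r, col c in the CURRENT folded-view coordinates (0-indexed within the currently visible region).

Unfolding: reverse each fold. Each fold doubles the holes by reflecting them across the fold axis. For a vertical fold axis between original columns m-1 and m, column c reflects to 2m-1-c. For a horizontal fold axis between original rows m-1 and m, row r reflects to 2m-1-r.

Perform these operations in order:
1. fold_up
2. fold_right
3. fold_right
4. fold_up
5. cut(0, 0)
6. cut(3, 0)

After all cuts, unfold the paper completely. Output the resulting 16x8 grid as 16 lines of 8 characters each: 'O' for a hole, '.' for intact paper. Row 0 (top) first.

Op 1 fold_up: fold axis h@8; visible region now rows[0,8) x cols[0,8) = 8x8
Op 2 fold_right: fold axis v@4; visible region now rows[0,8) x cols[4,8) = 8x4
Op 3 fold_right: fold axis v@6; visible region now rows[0,8) x cols[6,8) = 8x2
Op 4 fold_up: fold axis h@4; visible region now rows[0,4) x cols[6,8) = 4x2
Op 5 cut(0, 0): punch at orig (0,6); cuts so far [(0, 6)]; region rows[0,4) x cols[6,8) = 4x2
Op 6 cut(3, 0): punch at orig (3,6); cuts so far [(0, 6), (3, 6)]; region rows[0,4) x cols[6,8) = 4x2
Unfold 1 (reflect across h@4): 4 holes -> [(0, 6), (3, 6), (4, 6), (7, 6)]
Unfold 2 (reflect across v@6): 8 holes -> [(0, 5), (0, 6), (3, 5), (3, 6), (4, 5), (4, 6), (7, 5), (7, 6)]
Unfold 3 (reflect across v@4): 16 holes -> [(0, 1), (0, 2), (0, 5), (0, 6), (3, 1), (3, 2), (3, 5), (3, 6), (4, 1), (4, 2), (4, 5), (4, 6), (7, 1), (7, 2), (7, 5), (7, 6)]
Unfold 4 (reflect across h@8): 32 holes -> [(0, 1), (0, 2), (0, 5), (0, 6), (3, 1), (3, 2), (3, 5), (3, 6), (4, 1), (4, 2), (4, 5), (4, 6), (7, 1), (7, 2), (7, 5), (7, 6), (8, 1), (8, 2), (8, 5), (8, 6), (11, 1), (11, 2), (11, 5), (11, 6), (12, 1), (12, 2), (12, 5), (12, 6), (15, 1), (15, 2), (15, 5), (15, 6)]

Answer: .OO..OO.
........
........
.OO..OO.
.OO..OO.
........
........
.OO..OO.
.OO..OO.
........
........
.OO..OO.
.OO..OO.
........
........
.OO..OO.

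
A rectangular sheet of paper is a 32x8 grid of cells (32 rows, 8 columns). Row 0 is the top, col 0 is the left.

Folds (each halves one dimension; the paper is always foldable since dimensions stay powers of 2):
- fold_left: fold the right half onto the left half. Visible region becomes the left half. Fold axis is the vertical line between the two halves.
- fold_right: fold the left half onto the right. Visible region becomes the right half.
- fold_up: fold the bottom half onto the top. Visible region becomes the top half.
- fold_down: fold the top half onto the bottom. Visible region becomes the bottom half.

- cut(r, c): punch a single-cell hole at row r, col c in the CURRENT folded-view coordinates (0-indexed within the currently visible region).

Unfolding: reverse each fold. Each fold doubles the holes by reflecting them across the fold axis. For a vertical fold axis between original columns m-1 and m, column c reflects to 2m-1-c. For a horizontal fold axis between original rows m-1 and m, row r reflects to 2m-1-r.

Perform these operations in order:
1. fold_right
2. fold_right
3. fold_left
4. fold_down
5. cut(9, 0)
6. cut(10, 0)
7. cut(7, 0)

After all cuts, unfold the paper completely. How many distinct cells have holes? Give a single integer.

Op 1 fold_right: fold axis v@4; visible region now rows[0,32) x cols[4,8) = 32x4
Op 2 fold_right: fold axis v@6; visible region now rows[0,32) x cols[6,8) = 32x2
Op 3 fold_left: fold axis v@7; visible region now rows[0,32) x cols[6,7) = 32x1
Op 4 fold_down: fold axis h@16; visible region now rows[16,32) x cols[6,7) = 16x1
Op 5 cut(9, 0): punch at orig (25,6); cuts so far [(25, 6)]; region rows[16,32) x cols[6,7) = 16x1
Op 6 cut(10, 0): punch at orig (26,6); cuts so far [(25, 6), (26, 6)]; region rows[16,32) x cols[6,7) = 16x1
Op 7 cut(7, 0): punch at orig (23,6); cuts so far [(23, 6), (25, 6), (26, 6)]; region rows[16,32) x cols[6,7) = 16x1
Unfold 1 (reflect across h@16): 6 holes -> [(5, 6), (6, 6), (8, 6), (23, 6), (25, 6), (26, 6)]
Unfold 2 (reflect across v@7): 12 holes -> [(5, 6), (5, 7), (6, 6), (6, 7), (8, 6), (8, 7), (23, 6), (23, 7), (25, 6), (25, 7), (26, 6), (26, 7)]
Unfold 3 (reflect across v@6): 24 holes -> [(5, 4), (5, 5), (5, 6), (5, 7), (6, 4), (6, 5), (6, 6), (6, 7), (8, 4), (8, 5), (8, 6), (8, 7), (23, 4), (23, 5), (23, 6), (23, 7), (25, 4), (25, 5), (25, 6), (25, 7), (26, 4), (26, 5), (26, 6), (26, 7)]
Unfold 4 (reflect across v@4): 48 holes -> [(5, 0), (5, 1), (5, 2), (5, 3), (5, 4), (5, 5), (5, 6), (5, 7), (6, 0), (6, 1), (6, 2), (6, 3), (6, 4), (6, 5), (6, 6), (6, 7), (8, 0), (8, 1), (8, 2), (8, 3), (8, 4), (8, 5), (8, 6), (8, 7), (23, 0), (23, 1), (23, 2), (23, 3), (23, 4), (23, 5), (23, 6), (23, 7), (25, 0), (25, 1), (25, 2), (25, 3), (25, 4), (25, 5), (25, 6), (25, 7), (26, 0), (26, 1), (26, 2), (26, 3), (26, 4), (26, 5), (26, 6), (26, 7)]

Answer: 48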